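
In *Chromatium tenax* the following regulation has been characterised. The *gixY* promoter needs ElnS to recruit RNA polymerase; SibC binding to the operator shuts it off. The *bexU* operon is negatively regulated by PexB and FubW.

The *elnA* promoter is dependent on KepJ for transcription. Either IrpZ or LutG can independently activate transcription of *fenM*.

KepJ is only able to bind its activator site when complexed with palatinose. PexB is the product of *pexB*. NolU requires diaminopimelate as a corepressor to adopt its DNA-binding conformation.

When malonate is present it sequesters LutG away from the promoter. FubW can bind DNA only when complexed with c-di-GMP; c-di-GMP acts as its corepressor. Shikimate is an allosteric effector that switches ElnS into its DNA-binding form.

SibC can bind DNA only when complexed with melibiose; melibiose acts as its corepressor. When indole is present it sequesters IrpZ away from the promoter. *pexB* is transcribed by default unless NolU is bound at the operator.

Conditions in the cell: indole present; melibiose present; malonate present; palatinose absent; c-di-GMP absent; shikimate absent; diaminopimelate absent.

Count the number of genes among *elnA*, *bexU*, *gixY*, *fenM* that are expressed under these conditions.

0

Palatinose is absent, so KepJ is inactive.
Required activator KepJ is absent, so *elnA* is not transcribed.
→ *elnA* is OFF.
Diaminopimelate is absent, so NolU is inactive.
With no repressor bound, *pexB* is transcribed.
So PexB is produced and active.
c-di-GMP is absent, so FubW is inactive.
With repressor PexB bound, *bexU* is not transcribed.
→ *bexU* is OFF.
Shikimate is absent, so ElnS is inactive.
Melibiose is present, so SibC is active.
With repressor SibC bound, *gixY* is not transcribed.
→ *gixY* is OFF.
Indole is present, so IrpZ is inactive.
Malonate is present, so LutG is inactive.
No activator is available at the *fenM* promoter, so *fenM* is not transcribed.
→ *fenM* is OFF.
0 of the 4 genes are transcribed.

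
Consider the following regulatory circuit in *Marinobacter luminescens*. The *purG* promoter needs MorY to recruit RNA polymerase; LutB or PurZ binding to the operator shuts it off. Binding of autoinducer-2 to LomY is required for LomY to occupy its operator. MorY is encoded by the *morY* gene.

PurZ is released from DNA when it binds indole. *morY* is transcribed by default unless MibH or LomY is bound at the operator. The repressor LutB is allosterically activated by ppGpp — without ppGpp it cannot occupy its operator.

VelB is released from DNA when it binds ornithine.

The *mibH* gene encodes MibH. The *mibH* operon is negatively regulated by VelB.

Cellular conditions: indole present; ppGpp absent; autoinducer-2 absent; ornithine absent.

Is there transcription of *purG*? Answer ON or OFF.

ppGpp is absent, so LutB is inactive.
Ornithine is absent, so VelB is active.
With repressor VelB bound, *mibH* is not transcribed.
So MibH is not produced.
Autoinducer-2 is absent, so LomY is inactive.
With no repressor bound, *morY* is transcribed.
So MorY is produced and active.
Indole is present, so PurZ is inactive.
No repressor is bound and MorY is active, so *purG* is transcribed.

ON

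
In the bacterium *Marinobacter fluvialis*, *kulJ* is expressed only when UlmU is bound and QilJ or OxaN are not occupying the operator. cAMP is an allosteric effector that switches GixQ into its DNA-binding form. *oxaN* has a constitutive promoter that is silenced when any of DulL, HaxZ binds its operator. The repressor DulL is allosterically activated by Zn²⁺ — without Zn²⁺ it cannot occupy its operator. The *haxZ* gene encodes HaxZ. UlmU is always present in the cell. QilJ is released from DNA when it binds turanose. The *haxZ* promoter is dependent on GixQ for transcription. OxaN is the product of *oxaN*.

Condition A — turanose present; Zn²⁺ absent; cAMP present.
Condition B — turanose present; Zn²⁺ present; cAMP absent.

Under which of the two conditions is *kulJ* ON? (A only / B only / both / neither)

Condition A:
UlmU is produced constitutively and is active.
Turanose is present, so QilJ is inactive.
Zn²⁺ is absent, so DulL is inactive.
cAMP is present, so GixQ is active.
No repressor is bound and GixQ is active, so *haxZ* is transcribed.
So HaxZ is produced and active.
With repressor HaxZ bound, *oxaN* is not transcribed.
So OxaN is not produced.
No repressor is bound and UlmU is active, so *kulJ* is transcribed.
→ *kulJ* is ON in A.
Condition B:
UlmU is produced constitutively and is active.
Turanose is present, so QilJ is inactive.
Zn²⁺ is present, so DulL is active.
cAMP is absent, so GixQ is inactive.
Required activator GixQ is absent, so *haxZ* is not transcribed.
So HaxZ is not produced.
With repressor DulL bound, *oxaN* is not transcribed.
So OxaN is not produced.
No repressor is bound and UlmU is active, so *kulJ* is transcribed.
→ *kulJ* is ON in B.

both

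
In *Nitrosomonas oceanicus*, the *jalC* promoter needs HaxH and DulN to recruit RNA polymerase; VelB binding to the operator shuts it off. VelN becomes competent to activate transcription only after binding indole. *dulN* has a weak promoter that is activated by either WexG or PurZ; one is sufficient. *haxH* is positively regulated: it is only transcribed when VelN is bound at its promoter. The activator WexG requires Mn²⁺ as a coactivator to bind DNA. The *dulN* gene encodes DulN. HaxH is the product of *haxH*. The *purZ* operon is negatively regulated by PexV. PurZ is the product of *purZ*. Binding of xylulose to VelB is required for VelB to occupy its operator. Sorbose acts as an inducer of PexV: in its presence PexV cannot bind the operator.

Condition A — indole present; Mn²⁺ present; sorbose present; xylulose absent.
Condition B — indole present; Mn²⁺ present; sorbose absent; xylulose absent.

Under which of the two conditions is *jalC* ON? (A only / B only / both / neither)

Condition A:
Indole is present, so VelN is active.
No repressor is bound and VelN is active, so *haxH* is transcribed.
So HaxH is produced and active.
Mn²⁺ is present, so WexG is active.
Sorbose is present, so PexV is inactive.
With no repressor bound, *purZ* is transcribed.
So PurZ is produced and active.
Activator WexG is present, so *dulN* is transcribed.
So DulN is produced and active.
Xylulose is absent, so VelB is inactive.
No repressor is bound and HaxH and DulN are active, so *jalC* is transcribed.
→ *jalC* is ON in A.
Condition B:
Indole is present, so VelN is active.
No repressor is bound and VelN is active, so *haxH* is transcribed.
So HaxH is produced and active.
Mn²⁺ is present, so WexG is active.
Sorbose is absent, so PexV is active.
With repressor PexV bound, *purZ* is not transcribed.
So PurZ is not produced.
Activator WexG is present, so *dulN* is transcribed.
So DulN is produced and active.
Xylulose is absent, so VelB is inactive.
No repressor is bound and HaxH and DulN are active, so *jalC* is transcribed.
→ *jalC* is ON in B.

both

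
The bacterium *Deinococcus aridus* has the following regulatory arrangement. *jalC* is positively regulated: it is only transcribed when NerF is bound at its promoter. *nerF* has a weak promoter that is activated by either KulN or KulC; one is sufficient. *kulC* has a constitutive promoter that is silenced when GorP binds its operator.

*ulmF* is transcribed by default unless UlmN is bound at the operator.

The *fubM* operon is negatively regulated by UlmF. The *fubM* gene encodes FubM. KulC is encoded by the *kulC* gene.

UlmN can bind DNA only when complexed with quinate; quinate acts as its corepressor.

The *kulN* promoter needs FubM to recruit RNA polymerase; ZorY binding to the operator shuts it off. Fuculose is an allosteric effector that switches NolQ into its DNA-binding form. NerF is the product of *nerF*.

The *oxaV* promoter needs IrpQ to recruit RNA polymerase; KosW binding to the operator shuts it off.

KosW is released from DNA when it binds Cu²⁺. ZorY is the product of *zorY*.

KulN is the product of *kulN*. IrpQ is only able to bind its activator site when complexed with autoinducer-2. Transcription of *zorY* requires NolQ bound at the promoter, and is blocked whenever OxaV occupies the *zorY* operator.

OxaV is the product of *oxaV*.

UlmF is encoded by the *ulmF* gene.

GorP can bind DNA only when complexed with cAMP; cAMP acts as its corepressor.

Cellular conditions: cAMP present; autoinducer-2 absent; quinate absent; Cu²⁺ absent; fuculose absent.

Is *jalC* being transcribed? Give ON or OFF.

OFF

Quinate is absent, so UlmN is inactive.
With no repressor bound, *ulmF* is transcribed.
So UlmF is produced and active.
With repressor UlmF bound, *fubM* is not transcribed.
So FubM is not produced.
Cu²⁺ is absent, so KosW is active.
Autoinducer-2 is absent, so IrpQ is inactive.
With repressor KosW bound, *oxaV* is not transcribed.
So OxaV is not produced.
Fuculose is absent, so NolQ is inactive.
Required activator NolQ is absent, so *zorY* is not transcribed.
So ZorY is not produced.
Required activator FubM is absent, so *kulN* is not transcribed.
So KulN is not produced.
cAMP is present, so GorP is active.
With repressor GorP bound, *kulC* is not transcribed.
So KulC is not produced.
No activator is available at the *nerF* promoter, so *nerF* is not transcribed.
So NerF is not produced.
Required activator NerF is absent, so *jalC* is not transcribed.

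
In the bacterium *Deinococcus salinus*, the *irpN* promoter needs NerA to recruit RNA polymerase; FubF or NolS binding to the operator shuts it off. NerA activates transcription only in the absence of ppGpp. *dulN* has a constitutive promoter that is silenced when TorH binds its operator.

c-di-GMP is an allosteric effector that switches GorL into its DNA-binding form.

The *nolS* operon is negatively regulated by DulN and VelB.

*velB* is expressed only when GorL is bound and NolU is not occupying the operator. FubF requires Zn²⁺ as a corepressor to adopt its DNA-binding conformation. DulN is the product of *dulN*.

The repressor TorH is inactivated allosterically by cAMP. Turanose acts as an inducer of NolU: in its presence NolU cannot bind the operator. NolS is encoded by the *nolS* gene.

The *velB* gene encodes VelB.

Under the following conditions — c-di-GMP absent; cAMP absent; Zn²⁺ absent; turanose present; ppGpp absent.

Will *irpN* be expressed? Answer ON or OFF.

Zn²⁺ is absent, so FubF is inactive.
cAMP is absent, so TorH is active.
With repressor TorH bound, *dulN* is not transcribed.
So DulN is not produced.
Turanose is present, so NolU is inactive.
c-di-GMP is absent, so GorL is inactive.
Required activator GorL is absent, so *velB* is not transcribed.
So VelB is not produced.
With no repressor bound, *nolS* is transcribed.
So NolS is produced and active.
ppGpp is absent, so NerA is active.
With repressor NolS bound, *irpN* is not transcribed.

OFF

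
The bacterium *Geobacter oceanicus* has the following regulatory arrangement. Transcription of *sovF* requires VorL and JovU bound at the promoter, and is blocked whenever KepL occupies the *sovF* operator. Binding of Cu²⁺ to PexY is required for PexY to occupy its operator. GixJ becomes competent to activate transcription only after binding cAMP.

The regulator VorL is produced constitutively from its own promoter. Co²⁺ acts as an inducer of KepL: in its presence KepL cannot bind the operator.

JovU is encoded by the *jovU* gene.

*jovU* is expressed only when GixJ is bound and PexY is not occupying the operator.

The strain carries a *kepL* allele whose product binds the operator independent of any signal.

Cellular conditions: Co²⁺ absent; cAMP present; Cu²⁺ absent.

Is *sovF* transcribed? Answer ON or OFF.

KepL is constitutively active in this strain.
VorL is produced constitutively and is active.
Cu²⁺ is absent, so PexY is inactive.
cAMP is present, so GixJ is active.
No repressor is bound and GixJ is active, so *jovU* is transcribed.
So JovU is produced and active.
With repressor KepL bound, *sovF* is not transcribed.

OFF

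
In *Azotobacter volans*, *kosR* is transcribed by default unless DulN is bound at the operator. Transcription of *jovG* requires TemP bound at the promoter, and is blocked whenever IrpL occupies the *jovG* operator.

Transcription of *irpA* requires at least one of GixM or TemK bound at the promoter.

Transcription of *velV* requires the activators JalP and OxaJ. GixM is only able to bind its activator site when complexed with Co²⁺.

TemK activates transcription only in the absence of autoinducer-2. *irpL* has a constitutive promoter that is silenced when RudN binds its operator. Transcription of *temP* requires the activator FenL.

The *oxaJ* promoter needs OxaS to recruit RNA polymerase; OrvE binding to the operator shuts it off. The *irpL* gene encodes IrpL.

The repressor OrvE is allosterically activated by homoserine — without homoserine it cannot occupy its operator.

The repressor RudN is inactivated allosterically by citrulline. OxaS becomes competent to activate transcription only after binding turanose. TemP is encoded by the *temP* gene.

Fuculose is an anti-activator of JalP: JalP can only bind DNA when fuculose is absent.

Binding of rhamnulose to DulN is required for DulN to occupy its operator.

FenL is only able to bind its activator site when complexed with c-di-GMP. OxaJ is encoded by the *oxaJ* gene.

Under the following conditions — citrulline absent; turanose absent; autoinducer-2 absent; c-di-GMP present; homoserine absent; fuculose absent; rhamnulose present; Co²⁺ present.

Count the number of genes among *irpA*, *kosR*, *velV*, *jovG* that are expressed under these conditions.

Co²⁺ is present, so GixM is active.
Autoinducer-2 is absent, so TemK is active.
Activator GixM is present, so *irpA* is transcribed.
→ *irpA* is ON.
Rhamnulose is present, so DulN is active.
With repressor DulN bound, *kosR* is not transcribed.
→ *kosR* is OFF.
Fuculose is absent, so JalP is active.
Homoserine is absent, so OrvE is inactive.
Turanose is absent, so OxaS is inactive.
Required activator OxaS is absent, so *oxaJ* is not transcribed.
So OxaJ is not produced.
Required activator OxaJ is absent, so *velV* is not transcribed.
→ *velV* is OFF.
Citrulline is absent, so RudN is active.
With repressor RudN bound, *irpL* is not transcribed.
So IrpL is not produced.
c-di-GMP is present, so FenL is active.
No repressor is bound and FenL is active, so *temP* is transcribed.
So TemP is produced and active.
No repressor is bound and TemP is active, so *jovG* is transcribed.
→ *jovG* is ON.
2 of the 4 genes are transcribed.

2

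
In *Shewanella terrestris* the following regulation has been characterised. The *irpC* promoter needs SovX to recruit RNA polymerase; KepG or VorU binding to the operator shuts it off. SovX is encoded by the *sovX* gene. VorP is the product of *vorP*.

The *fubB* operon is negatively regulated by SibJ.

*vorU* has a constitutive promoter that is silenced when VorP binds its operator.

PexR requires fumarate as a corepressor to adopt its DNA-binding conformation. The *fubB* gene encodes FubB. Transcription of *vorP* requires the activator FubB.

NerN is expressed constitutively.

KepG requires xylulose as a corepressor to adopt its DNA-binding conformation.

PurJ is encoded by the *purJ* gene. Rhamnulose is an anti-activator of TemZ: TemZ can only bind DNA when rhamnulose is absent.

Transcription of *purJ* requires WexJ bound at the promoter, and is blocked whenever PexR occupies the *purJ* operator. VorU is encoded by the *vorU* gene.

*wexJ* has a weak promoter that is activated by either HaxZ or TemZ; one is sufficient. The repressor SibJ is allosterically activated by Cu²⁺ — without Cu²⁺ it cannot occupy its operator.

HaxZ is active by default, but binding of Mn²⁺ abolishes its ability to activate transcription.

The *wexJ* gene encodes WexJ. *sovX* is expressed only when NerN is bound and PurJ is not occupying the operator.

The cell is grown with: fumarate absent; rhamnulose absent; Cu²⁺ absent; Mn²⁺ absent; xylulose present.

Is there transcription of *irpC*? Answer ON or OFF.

OFF

Xylulose is present, so KepG is active.
Mn²⁺ is absent, so HaxZ is active.
Rhamnulose is absent, so TemZ is active.
Activator HaxZ is present, so *wexJ* is transcribed.
So WexJ is produced and active.
Fumarate is absent, so PexR is inactive.
No repressor is bound and WexJ is active, so *purJ* is transcribed.
So PurJ is produced and active.
NerN is produced constitutively and is active.
With repressor PurJ bound, *sovX* is not transcribed.
So SovX is not produced.
Cu²⁺ is absent, so SibJ is inactive.
With no repressor bound, *fubB* is transcribed.
So FubB is produced and active.
No repressor is bound and FubB is active, so *vorP* is transcribed.
So VorP is produced and active.
With repressor VorP bound, *vorU* is not transcribed.
So VorU is not produced.
With repressor KepG bound, *irpC* is not transcribed.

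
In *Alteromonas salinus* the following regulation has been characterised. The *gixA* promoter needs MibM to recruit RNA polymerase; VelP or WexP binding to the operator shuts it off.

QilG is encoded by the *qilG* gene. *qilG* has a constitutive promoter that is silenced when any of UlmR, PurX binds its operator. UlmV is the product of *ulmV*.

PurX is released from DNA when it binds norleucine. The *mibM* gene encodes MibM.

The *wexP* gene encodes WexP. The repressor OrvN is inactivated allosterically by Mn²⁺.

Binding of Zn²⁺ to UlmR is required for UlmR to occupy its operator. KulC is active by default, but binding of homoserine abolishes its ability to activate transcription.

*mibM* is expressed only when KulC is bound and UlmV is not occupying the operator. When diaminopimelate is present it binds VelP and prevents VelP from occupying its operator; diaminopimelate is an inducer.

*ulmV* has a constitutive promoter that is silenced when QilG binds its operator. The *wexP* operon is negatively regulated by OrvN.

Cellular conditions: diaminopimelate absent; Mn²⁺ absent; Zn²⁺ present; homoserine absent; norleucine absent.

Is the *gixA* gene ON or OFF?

Zn²⁺ is present, so UlmR is active.
Norleucine is absent, so PurX is active.
With repressor UlmR bound, *qilG* is not transcribed.
So QilG is not produced.
With no repressor bound, *ulmV* is transcribed.
So UlmV is produced and active.
Homoserine is absent, so KulC is active.
With repressor UlmV bound, *mibM* is not transcribed.
So MibM is not produced.
Diaminopimelate is absent, so VelP is active.
Mn²⁺ is absent, so OrvN is active.
With repressor OrvN bound, *wexP* is not transcribed.
So WexP is not produced.
With repressor VelP bound, *gixA* is not transcribed.

OFF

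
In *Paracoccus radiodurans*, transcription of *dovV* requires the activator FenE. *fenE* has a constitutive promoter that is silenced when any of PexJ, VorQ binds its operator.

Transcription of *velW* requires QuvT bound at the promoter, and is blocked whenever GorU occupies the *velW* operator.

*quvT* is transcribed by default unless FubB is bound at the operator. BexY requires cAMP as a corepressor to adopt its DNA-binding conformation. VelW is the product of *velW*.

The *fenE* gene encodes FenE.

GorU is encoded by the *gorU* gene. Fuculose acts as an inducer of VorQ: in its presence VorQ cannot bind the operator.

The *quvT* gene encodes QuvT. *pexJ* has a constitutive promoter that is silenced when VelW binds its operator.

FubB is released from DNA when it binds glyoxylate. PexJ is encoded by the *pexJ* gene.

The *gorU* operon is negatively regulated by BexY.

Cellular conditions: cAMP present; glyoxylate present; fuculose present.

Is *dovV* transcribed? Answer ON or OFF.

ON

Glyoxylate is present, so FubB is inactive.
With no repressor bound, *quvT* is transcribed.
So QuvT is produced and active.
cAMP is present, so BexY is active.
With repressor BexY bound, *gorU* is not transcribed.
So GorU is not produced.
No repressor is bound and QuvT is active, so *velW* is transcribed.
So VelW is produced and active.
With repressor VelW bound, *pexJ* is not transcribed.
So PexJ is not produced.
Fuculose is present, so VorQ is inactive.
With no repressor bound, *fenE* is transcribed.
So FenE is produced and active.
No repressor is bound and FenE is active, so *dovV* is transcribed.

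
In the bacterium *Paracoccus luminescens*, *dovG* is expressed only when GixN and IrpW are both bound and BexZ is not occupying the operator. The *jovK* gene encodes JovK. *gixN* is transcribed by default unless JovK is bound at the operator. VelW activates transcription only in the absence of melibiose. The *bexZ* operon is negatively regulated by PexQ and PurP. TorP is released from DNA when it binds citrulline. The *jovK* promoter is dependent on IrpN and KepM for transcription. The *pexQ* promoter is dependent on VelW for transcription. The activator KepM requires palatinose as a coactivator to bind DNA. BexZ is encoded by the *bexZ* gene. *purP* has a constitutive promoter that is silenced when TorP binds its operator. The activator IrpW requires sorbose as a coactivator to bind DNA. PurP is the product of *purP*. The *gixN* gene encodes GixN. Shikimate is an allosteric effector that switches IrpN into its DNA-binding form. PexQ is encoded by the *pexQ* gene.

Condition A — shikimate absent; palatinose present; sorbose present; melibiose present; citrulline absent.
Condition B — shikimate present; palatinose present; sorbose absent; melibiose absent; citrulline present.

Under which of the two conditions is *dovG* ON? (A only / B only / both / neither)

neither

Condition A:
Shikimate is absent, so IrpN is inactive.
Palatinose is present, so KepM is active.
Required activator IrpN is absent, so *jovK* is not transcribed.
So JovK is not produced.
With no repressor bound, *gixN* is transcribed.
So GixN is produced and active.
Sorbose is present, so IrpW is active.
Melibiose is present, so VelW is inactive.
Required activator VelW is absent, so *pexQ* is not transcribed.
So PexQ is not produced.
Citrulline is absent, so TorP is active.
With repressor TorP bound, *purP* is not transcribed.
So PurP is not produced.
With no repressor bound, *bexZ* is transcribed.
So BexZ is produced and active.
With repressor BexZ bound, *dovG* is not transcribed.
→ *dovG* is OFF in A.
Condition B:
Shikimate is present, so IrpN is active.
Palatinose is present, so KepM is active.
No repressor is bound and IrpN and KepM are active, so *jovK* is transcribed.
So JovK is produced and active.
With repressor JovK bound, *gixN* is not transcribed.
So GixN is not produced.
Sorbose is absent, so IrpW is inactive.
Melibiose is absent, so VelW is active.
No repressor is bound and VelW is active, so *pexQ* is transcribed.
So PexQ is produced and active.
Citrulline is present, so TorP is inactive.
With no repressor bound, *purP* is transcribed.
So PurP is produced and active.
With repressor PexQ bound, *bexZ* is not transcribed.
So BexZ is not produced.
Required activator GixN is absent, so *dovG* is not transcribed.
→ *dovG* is OFF in B.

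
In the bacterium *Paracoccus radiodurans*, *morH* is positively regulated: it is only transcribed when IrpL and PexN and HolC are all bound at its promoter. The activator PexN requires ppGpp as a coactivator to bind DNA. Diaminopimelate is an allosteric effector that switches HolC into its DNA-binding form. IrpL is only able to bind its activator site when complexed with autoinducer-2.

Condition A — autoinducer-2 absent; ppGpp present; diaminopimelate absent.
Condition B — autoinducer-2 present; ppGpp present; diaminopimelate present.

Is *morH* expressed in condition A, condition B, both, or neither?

B only

Condition A:
Autoinducer-2 is absent, so IrpL is inactive.
ppGpp is present, so PexN is active.
Diaminopimelate is absent, so HolC is inactive.
Required activator IrpL is absent, so *morH* is not transcribed.
→ *morH* is OFF in A.
Condition B:
Autoinducer-2 is present, so IrpL is active.
ppGpp is present, so PexN is active.
Diaminopimelate is present, so HolC is active.
No repressor is bound and IrpL and PexN and HolC are active, so *morH* is transcribed.
→ *morH* is ON in B.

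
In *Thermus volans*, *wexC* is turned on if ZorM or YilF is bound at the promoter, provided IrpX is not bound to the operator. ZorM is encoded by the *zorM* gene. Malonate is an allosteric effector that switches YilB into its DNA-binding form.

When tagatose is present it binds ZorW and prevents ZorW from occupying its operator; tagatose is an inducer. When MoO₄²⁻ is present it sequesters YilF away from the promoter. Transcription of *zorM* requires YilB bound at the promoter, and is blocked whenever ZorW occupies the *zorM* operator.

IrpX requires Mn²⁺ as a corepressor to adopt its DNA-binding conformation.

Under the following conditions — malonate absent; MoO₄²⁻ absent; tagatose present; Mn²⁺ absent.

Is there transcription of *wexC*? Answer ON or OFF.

Tagatose is present, so ZorW is inactive.
Malonate is absent, so YilB is inactive.
Required activator YilB is absent, so *zorM* is not transcribed.
So ZorM is not produced.
MoO₄²⁻ is absent, so YilF is active.
Mn²⁺ is absent, so IrpX is inactive.
Activator YilF is present, so *wexC* is transcribed.

ON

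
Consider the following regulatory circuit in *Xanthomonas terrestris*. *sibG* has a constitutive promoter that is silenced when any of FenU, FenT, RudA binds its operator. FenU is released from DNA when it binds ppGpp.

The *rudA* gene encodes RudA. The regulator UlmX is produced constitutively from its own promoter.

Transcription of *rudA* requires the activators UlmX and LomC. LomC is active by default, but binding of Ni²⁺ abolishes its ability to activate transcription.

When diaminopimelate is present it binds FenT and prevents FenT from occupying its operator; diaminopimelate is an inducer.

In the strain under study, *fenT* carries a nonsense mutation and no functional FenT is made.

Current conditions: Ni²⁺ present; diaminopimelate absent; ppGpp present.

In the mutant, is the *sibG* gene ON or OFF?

ppGpp is present, so FenU is inactive.
FenT is non-functional in this strain, so it has no effect.
UlmX is produced constitutively and is active.
Ni²⁺ is present, so LomC is inactive.
Required activator LomC is absent, so *rudA* is not transcribed.
So RudA is not produced.
With no repressor bound, *sibG* is transcribed.

ON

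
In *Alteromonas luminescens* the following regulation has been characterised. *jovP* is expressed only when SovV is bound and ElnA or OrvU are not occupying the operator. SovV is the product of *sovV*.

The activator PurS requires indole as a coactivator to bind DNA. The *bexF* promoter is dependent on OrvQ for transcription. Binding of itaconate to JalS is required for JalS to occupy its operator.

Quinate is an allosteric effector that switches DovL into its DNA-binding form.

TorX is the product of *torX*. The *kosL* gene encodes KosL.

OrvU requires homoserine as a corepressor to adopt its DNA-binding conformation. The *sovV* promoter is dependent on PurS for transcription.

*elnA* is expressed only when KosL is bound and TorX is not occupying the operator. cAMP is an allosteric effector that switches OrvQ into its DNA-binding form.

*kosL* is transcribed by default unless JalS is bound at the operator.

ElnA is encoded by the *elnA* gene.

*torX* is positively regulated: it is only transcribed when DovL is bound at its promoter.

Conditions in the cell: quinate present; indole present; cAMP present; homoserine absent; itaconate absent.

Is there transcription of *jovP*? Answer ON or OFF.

ON

Quinate is present, so DovL is active.
No repressor is bound and DovL is active, so *torX* is transcribed.
So TorX is produced and active.
Itaconate is absent, so JalS is inactive.
With no repressor bound, *kosL* is transcribed.
So KosL is produced and active.
With repressor TorX bound, *elnA* is not transcribed.
So ElnA is not produced.
Indole is present, so PurS is active.
No repressor is bound and PurS is active, so *sovV* is transcribed.
So SovV is produced and active.
Homoserine is absent, so OrvU is inactive.
No repressor is bound and SovV is active, so *jovP* is transcribed.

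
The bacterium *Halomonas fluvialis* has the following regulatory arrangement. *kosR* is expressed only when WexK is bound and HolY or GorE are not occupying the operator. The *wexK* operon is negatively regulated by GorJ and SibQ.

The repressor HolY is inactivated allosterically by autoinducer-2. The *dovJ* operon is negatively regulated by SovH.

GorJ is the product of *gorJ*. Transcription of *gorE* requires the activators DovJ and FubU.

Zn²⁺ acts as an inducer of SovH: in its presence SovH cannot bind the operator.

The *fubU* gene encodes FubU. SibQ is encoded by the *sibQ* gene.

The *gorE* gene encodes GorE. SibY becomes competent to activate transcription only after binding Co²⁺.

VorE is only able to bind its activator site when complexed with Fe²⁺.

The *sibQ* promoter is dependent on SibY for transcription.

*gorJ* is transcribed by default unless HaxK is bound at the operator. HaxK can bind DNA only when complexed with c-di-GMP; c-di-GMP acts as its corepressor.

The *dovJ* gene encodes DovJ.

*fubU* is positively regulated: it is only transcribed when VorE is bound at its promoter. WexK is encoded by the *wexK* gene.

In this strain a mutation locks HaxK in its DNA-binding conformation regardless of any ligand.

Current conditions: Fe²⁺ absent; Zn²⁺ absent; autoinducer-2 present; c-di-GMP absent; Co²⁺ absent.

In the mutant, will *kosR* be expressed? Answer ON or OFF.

HaxK is constitutively active in this strain.
With repressor HaxK bound, *gorJ* is not transcribed.
So GorJ is not produced.
Co²⁺ is absent, so SibY is inactive.
Required activator SibY is absent, so *sibQ* is not transcribed.
So SibQ is not produced.
With no repressor bound, *wexK* is transcribed.
So WexK is produced and active.
Autoinducer-2 is present, so HolY is inactive.
Zn²⁺ is absent, so SovH is active.
With repressor SovH bound, *dovJ* is not transcribed.
So DovJ is not produced.
Fe²⁺ is absent, so VorE is inactive.
Required activator VorE is absent, so *fubU* is not transcribed.
So FubU is not produced.
Required activator DovJ is absent, so *gorE* is not transcribed.
So GorE is not produced.
No repressor is bound and WexK is active, so *kosR* is transcribed.

ON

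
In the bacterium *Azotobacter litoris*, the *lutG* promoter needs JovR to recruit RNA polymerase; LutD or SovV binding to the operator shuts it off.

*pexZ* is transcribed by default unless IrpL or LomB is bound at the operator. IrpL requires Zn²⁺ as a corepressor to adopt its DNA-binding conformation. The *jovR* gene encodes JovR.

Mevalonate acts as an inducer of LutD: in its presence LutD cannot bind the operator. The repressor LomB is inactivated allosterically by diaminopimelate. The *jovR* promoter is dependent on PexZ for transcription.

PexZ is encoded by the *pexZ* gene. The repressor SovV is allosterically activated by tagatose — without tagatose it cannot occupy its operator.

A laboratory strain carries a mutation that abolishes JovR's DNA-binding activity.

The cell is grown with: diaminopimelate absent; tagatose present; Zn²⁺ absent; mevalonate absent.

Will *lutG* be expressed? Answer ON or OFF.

Mevalonate is absent, so LutD is active.
Tagatose is present, so SovV is active.
JovR is non-functional in this strain, so it has no effect.
With repressor LutD bound, *lutG* is not transcribed.

OFF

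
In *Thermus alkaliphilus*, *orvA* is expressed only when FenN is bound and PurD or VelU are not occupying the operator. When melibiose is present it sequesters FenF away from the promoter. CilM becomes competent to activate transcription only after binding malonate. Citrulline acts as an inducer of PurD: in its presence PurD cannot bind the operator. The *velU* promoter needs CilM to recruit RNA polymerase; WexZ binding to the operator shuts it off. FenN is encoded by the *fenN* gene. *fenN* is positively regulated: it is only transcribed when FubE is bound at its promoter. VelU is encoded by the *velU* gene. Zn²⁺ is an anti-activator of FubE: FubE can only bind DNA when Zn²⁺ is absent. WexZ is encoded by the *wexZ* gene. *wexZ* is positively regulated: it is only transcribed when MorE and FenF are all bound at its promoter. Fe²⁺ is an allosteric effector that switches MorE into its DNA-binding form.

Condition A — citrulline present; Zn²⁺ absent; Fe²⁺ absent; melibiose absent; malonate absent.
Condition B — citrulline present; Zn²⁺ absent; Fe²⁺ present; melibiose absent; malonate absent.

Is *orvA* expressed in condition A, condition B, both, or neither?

Condition A:
Citrulline is present, so PurD is inactive.
Zn²⁺ is absent, so FubE is active.
No repressor is bound and FubE is active, so *fenN* is transcribed.
So FenN is produced and active.
Fe²⁺ is absent, so MorE is inactive.
Melibiose is absent, so FenF is active.
Required activator MorE is absent, so *wexZ* is not transcribed.
So WexZ is not produced.
Malonate is absent, so CilM is inactive.
Required activator CilM is absent, so *velU* is not transcribed.
So VelU is not produced.
No repressor is bound and FenN is active, so *orvA* is transcribed.
→ *orvA* is ON in A.
Condition B:
Citrulline is present, so PurD is inactive.
Zn²⁺ is absent, so FubE is active.
No repressor is bound and FubE is active, so *fenN* is transcribed.
So FenN is produced and active.
Fe²⁺ is present, so MorE is active.
Melibiose is absent, so FenF is active.
No repressor is bound and MorE and FenF are active, so *wexZ* is transcribed.
So WexZ is produced and active.
Malonate is absent, so CilM is inactive.
With repressor WexZ bound, *velU* is not transcribed.
So VelU is not produced.
No repressor is bound and FenN is active, so *orvA* is transcribed.
→ *orvA* is ON in B.

both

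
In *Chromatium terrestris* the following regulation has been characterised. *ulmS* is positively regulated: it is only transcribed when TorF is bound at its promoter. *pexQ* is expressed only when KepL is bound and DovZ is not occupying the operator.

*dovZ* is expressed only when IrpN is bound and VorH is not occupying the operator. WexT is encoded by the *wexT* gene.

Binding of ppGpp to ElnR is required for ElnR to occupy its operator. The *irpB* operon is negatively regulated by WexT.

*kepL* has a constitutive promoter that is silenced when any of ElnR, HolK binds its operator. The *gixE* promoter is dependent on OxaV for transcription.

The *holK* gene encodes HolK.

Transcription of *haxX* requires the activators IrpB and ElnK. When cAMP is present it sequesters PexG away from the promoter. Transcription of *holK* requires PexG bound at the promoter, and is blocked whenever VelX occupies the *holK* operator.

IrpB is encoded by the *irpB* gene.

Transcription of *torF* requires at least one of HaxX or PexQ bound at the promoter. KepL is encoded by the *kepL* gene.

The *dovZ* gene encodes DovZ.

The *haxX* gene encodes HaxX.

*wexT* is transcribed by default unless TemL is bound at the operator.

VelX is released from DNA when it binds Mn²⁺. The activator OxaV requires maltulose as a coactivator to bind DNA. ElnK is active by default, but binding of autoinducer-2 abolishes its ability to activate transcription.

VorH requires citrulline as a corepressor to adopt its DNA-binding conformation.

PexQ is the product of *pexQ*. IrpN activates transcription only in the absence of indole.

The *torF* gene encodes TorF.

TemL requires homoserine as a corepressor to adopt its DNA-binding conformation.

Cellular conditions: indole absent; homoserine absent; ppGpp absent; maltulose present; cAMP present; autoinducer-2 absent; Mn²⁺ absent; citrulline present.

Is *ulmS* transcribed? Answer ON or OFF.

Homoserine is absent, so TemL is inactive.
With no repressor bound, *wexT* is transcribed.
So WexT is produced and active.
With repressor WexT bound, *irpB* is not transcribed.
So IrpB is not produced.
Autoinducer-2 is absent, so ElnK is active.
Required activator IrpB is absent, so *haxX* is not transcribed.
So HaxX is not produced.
Indole is absent, so IrpN is active.
Citrulline is present, so VorH is active.
With repressor VorH bound, *dovZ* is not transcribed.
So DovZ is not produced.
ppGpp is absent, so ElnR is inactive.
Mn²⁺ is absent, so VelX is active.
cAMP is present, so PexG is inactive.
With repressor VelX bound, *holK* is not transcribed.
So HolK is not produced.
With no repressor bound, *kepL* is transcribed.
So KepL is produced and active.
No repressor is bound and KepL is active, so *pexQ* is transcribed.
So PexQ is produced and active.
Activator PexQ is present, so *torF* is transcribed.
So TorF is produced and active.
No repressor is bound and TorF is active, so *ulmS* is transcribed.

ON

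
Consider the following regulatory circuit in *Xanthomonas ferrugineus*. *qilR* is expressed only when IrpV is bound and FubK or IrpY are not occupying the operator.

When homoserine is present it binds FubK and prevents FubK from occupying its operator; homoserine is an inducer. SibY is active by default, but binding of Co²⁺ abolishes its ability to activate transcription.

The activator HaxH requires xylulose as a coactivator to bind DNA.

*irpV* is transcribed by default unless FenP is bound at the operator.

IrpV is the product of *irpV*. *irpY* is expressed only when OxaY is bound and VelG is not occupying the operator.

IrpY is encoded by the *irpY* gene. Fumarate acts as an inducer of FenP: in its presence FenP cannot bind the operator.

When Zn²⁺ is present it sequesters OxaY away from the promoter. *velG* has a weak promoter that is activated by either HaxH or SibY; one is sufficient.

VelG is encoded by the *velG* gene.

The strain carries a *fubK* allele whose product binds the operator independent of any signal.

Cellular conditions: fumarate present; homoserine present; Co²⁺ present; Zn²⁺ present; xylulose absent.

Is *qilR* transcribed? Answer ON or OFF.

FubK is constitutively active in this strain.
Fumarate is present, so FenP is inactive.
With no repressor bound, *irpV* is transcribed.
So IrpV is produced and active.
Xylulose is absent, so HaxH is inactive.
Co²⁺ is present, so SibY is inactive.
No activator is available at the *velG* promoter, so *velG* is not transcribed.
So VelG is not produced.
Zn²⁺ is present, so OxaY is inactive.
Required activator OxaY is absent, so *irpY* is not transcribed.
So IrpY is not produced.
With repressor FubK bound, *qilR* is not transcribed.

OFF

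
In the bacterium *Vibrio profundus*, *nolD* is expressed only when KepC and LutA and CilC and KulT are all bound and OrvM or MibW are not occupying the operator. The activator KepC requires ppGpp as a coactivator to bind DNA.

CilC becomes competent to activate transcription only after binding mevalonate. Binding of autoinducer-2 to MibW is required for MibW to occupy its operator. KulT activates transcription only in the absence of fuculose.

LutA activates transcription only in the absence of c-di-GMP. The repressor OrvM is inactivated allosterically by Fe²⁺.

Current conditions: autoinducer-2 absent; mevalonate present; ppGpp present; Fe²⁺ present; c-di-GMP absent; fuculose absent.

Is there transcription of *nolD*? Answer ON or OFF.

ppGpp is present, so KepC is active.
c-di-GMP is absent, so LutA is active.
Fe²⁺ is present, so OrvM is inactive.
Autoinducer-2 is absent, so MibW is inactive.
Mevalonate is present, so CilC is active.
Fuculose is absent, so KulT is active.
No repressor is bound and KepC and LutA and CilC and KulT are active, so *nolD* is transcribed.

ON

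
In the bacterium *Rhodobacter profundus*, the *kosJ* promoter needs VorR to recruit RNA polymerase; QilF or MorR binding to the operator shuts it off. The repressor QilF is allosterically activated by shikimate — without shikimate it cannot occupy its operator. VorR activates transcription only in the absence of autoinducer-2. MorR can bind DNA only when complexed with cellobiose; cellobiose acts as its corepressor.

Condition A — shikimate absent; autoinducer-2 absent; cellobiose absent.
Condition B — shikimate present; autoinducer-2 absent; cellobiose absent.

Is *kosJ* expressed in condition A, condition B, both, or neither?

A only

Condition A:
Shikimate is absent, so QilF is inactive.
Autoinducer-2 is absent, so VorR is active.
Cellobiose is absent, so MorR is inactive.
No repressor is bound and VorR is active, so *kosJ* is transcribed.
→ *kosJ* is ON in A.
Condition B:
Shikimate is present, so QilF is active.
Autoinducer-2 is absent, so VorR is active.
Cellobiose is absent, so MorR is inactive.
With repressor QilF bound, *kosJ* is not transcribed.
→ *kosJ* is OFF in B.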